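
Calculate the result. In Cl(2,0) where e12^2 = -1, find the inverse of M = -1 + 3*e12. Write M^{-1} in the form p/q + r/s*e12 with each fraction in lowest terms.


M = -1 + 3*e12, where e12^2 = -1.
Since M commutes with its reverse ~M = a - b*e12, M * ~M = a^2 - b^2*e12^2 = a^2 + b^2.
So M^{-1} = ~M / (a^2 + b^2) = (a - b*e12)/(a^2 + b^2).
a^2 + b^2 = 1 + 9 = 10
Scalar part = -1/10 = -1/10
Bivector coeff = -3/10 = -3/10
M^{-1} = -1/10 - 3/10*e12


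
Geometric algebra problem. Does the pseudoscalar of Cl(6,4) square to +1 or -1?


The pseudoscalar I = e1...e_n (product of all n generators) of Cl(p,q) satisfies I^2 = (-1)^(q + n(n-1)/2).
p = 6, q = 4, n = p + q = 10
n(n-1)/2 = 10 * 9 / 2 = 45
Exponent = q + n(n-1)/2 = 4 + 45 = 49
I^2 = (-1)^49 = -1


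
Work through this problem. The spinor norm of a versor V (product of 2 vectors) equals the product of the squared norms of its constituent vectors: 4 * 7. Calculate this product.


Spinor norm N(V) = |v1|^2 * |v2|^2 * ... * |v2|^2
= 4 * 7
Running product: 4, 28
N(V) = 28


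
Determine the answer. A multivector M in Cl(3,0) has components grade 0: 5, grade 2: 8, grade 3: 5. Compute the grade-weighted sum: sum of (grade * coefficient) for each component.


Grade-weighted sum = sum of grade_k * coefficient_k
0*5 = 0
2*8 = 16
3*5 = 15
Total = 0 + 16 + 15 = 31


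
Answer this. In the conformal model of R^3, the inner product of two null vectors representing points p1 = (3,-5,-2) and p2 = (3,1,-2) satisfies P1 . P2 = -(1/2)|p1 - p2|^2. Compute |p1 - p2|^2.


p1 - p2 = (0, -6, 0)
|p1 - p2|^2 = 0^2 + (-6)^2 + 0^2
= 0 + 36 + 0
= 36


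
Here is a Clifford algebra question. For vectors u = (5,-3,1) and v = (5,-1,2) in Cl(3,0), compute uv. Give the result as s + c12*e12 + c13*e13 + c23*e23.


In Cl(3,0): e_i^2 = 1, e_ie_j = -e_je_i for i != j.
Scalar part = u . v = 5*5 + (-3)*(-1) + 1*2
= 25 + 3 + 2 = 30
e12 coeff = 5*(-1) - (-3)*5 = -5 - (-15) = 10
e13 coeff = 5*2 - 1*5 = 10 - 5 = 5
e23 coeff = (-3)*2 - 1*(-1) = -6 - (-1) = -5
uv = 30 + 10*e12 + 5*e13 - 5*e23


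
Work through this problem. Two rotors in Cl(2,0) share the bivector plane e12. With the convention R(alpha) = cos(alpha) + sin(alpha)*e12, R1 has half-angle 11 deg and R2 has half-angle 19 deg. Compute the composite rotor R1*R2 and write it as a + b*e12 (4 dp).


Same-plane rotors commute and their half-angles add:
R1*R2 = cos(a1 + a2) + sin(a1 + a2)*e12.
a1 + a2 = 11 + 19 = 30 deg
cos(30 deg) = 0.8660
sin(30 deg) = 0.5000
R1*R2 = 0.8660 + 0.5000*e12


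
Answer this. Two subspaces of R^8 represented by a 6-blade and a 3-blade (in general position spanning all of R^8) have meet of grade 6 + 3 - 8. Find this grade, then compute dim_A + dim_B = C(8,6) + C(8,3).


Meet grade = grade(A) + grade(B) - n
= 6 + 3 - 8 = 1
C(8,6) = 28
C(8,3) = 56
dim_A + dim_B = 28 + 56 = 84


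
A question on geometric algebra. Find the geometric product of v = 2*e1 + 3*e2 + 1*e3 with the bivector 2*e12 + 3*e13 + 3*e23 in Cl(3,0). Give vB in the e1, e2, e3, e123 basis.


vB has grade-1 (vector) and grade-3 (trivector) parts: vB = (v _| B) + (v ^ B).
Vector part <vB>_1:
  e1: -v2*b12 - v3*b13 = -(3)*(2) - (1)*(3) = -9
  e2: v1*b12 - v3*b23 = (2)*(2) - (1)*(3) = 1
  e3: v1*b13 + v2*b23 = (2)*(3) + (3)*(3) = 15
Trivector part <vB>_3:
  e123: v1*b23 - v2*b13 + v3*b12 = (2)*(3) - (3)*(3) + (1)*(2) = -1
vB = -9*e1 + 1*e2 + 15*e3 - 1*e123


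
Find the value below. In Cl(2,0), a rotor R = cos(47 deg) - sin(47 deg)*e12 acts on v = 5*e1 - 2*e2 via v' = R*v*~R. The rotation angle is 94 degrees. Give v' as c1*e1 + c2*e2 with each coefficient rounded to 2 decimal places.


Rotor R = cos(47deg) - sin(47deg)*e12
Rotation angle theta = 2 * 47 = 94 degrees
v' = R*v*~R rotates v by theta.
cos(94deg) = -0.0698, sin(94deg) = 0.9976
v'_1 = 5*cos(94deg) - (-2)*sin(94deg)
= 5*(-0.0698) - (-2)*0.9976
= 1.65
v'_2 = 5*sin(94deg) + (-2)*cos(94deg)
= 5*0.9976 + (-2)*(-0.0698)
= 5.13
v' = 1.65*e1 + 5.13*e2


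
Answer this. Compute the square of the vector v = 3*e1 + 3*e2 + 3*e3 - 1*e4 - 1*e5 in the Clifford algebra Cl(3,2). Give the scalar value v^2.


v^2 = sum of c_i^2 * e_i^2
Positive signature terms (e_i^2 = +1): 3^2 + 3^2 + 3^2 = 27
Negative signature terms (e_j^2 = -1): (-1)^2 + (-1)^2 = 2
v^2 = 27 - 2 = 25


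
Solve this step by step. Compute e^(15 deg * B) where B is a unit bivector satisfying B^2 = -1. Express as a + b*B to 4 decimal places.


For a unit bivector B with B^2 = -1, the exponential series gives
e^(theta*B) = cos(theta) + sin(theta)*B (the GA analogue of Euler's formula).
theta = 15 degrees = 0.261799 rad
cos(15 deg) = 0.9659
sin(15 deg) = 0.2588
exp(theta*B) = 0.9659 + 0.2588*B


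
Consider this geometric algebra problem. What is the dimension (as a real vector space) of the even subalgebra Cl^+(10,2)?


Even subalgebra dimension = 2^(n-1)
n = 10 + 2 = 12
2^(12 - 1) = 2^11 = 2048
Verification: sum of C(12,k) for even k = 1 + 66 + 495 + 924 + 495 + 66 + 1 = 2048
Result = 2048


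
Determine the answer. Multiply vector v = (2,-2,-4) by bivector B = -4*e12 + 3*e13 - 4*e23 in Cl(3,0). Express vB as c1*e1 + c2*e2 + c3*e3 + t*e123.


vB has grade-1 (vector) and grade-3 (trivector) parts: vB = (v _| B) + (v ^ B).
Vector part <vB>_1:
  e1: -v2*b12 - v3*b13 = -(-2)*(-4) - (-4)*(3) = 4
  e2: v1*b12 - v3*b23 = (2)*(-4) - (-4)*(-4) = -24
  e3: v1*b13 + v2*b23 = (2)*(3) + (-2)*(-4) = 14
Trivector part <vB>_3:
  e123: v1*b23 - v2*b13 + v3*b12 = (2)*(-4) - (-2)*(3) + (-4)*(-4) = 14
vB = 4*e1 - 24*e2 + 14*e3 + 14*e123


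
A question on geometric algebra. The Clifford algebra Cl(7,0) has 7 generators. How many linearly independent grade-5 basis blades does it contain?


Number of grade-k basis blades in Cl(p,q) with n = p + q is C(n, k).
n = 7 + 0 = 7
C(7, 5) = 7! / (5! * 2!)
= 5040 / (120 * 2)
= 21


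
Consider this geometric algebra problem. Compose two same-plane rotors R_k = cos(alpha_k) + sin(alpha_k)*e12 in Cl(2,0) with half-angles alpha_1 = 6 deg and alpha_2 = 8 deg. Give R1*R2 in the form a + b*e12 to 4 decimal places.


Same-plane rotors commute and their half-angles add:
R1*R2 = cos(a1 + a2) + sin(a1 + a2)*e12.
a1 + a2 = 6 + 8 = 14 deg
cos(14 deg) = 0.9703
sin(14 deg) = 0.2419
R1*R2 = 0.9703 + 0.2419*e12


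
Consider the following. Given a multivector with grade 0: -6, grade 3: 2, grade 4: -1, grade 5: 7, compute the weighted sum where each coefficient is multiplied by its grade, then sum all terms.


Grade-weighted sum = sum of grade_k * coefficient_k
0*(-6) = 0
3*2 = 6
4*(-1) = -4
5*7 = 35
Total = 0 + 6 + (-4) + 35 = 37


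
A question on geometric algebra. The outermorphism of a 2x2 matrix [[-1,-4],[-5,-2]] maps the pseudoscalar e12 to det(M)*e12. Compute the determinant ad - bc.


The outermorphism of a linear map f sends e1^e2 to f(e1)^f(e2).
f(e1) = -1*e1 - 5*e2
f(e2) = -4*e1 - 2*e2
f(e1) ^ f(e2) = (-1*e1 - 5*e2) ^ (-4*e1 - 2*e2)
= (-1)*(-2)*e12 + (-5)*(-4)*e21
= (2 - 20)*e12
= -18*e12
Coefficient = -18


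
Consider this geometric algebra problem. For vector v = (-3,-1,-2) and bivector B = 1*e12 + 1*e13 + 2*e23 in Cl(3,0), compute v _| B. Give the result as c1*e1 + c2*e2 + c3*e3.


Left contraction v _| B = <vB>_1 (grade-1 part of the geometric product vB).
Using e1_|e12 = e2, e2_|e12 = -e1, e1_|e13 = e3, e3_|e13 = -e1, e2_|e23 = e3, e3_|e23 = -e2:
e1 coeff: -v2*b12 - v3*b13 = -(-1)*(1) - (-2)*(1) = 3
e2 coeff: v1*b12 - v3*b23 = (-3)*(1) - (-2)*(2) = 1
e3 coeff: v1*b13 + v2*b23 = (-3)*(1) + (-1)*(2) = -5
v _| B = 3*e1 + 1*e2 - 5*e3


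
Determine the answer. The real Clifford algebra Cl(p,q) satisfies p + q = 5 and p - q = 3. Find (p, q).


We need p + q = 5 and p - q = 3.
Adding: 2p = 5 + 3 = 8, so p = 4.
Then q = 5 - 4 = 1.
(p, q) = (4, 1)


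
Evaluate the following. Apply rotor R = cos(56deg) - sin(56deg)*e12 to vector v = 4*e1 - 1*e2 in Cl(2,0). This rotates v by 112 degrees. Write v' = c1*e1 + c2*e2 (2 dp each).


Rotor R = cos(56deg) - sin(56deg)*e12
Rotation angle theta = 2 * 56 = 112 degrees
v' = R*v*~R rotates v by theta.
cos(112deg) = -0.3746, sin(112deg) = 0.9272
v'_1 = 4*cos(112deg) - (-1)*sin(112deg)
= 4*(-0.3746) - (-1)*0.9272
= -0.57
v'_2 = 4*sin(112deg) + (-1)*cos(112deg)
= 4*0.9272 + (-1)*(-0.3746)
= 4.08
v' = -0.57*e1 + 4.08*e2


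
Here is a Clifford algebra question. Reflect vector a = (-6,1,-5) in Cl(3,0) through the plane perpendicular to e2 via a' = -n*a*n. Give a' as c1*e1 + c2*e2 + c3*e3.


Reflection formula: a' = -n*a*n, with n = e2 (unit vector, n^2 = 1).
For reflection through hyperplane perp to e2:
The component along e2 flips sign, others stay.
a = (-6, 1, -5)
a' = (-6, -1, -5)
a' = -6*e1 - 1*e2 - 5*e3


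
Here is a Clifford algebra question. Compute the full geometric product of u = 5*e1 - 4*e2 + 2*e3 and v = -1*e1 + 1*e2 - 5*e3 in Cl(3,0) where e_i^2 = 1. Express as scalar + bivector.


In Cl(3,0): e_i^2 = 1, e_ie_j = -e_je_i for i != j.
Scalar part = u . v = 5*(-1) + (-4)*1 + 2*(-5)
= -5 + (-4) + (-10) = -19
e12 coeff = 5*1 - (-4)*(-1) = 5 - 4 = 1
e13 coeff = 5*(-5) - 2*(-1) = -25 - (-2) = -23
e23 coeff = (-4)*(-5) - 2*1 = 20 - 2 = 18
uv = -19 + 1*e12 - 23*e13 + 18*e23


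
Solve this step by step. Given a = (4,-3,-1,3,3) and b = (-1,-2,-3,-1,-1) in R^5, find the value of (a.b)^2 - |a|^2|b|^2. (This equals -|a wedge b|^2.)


a . b = 4*(-1) + (-3)*(-2) + (-1)*(-3) + 3*(-1) + 3*(-1)
= -4 + 6 + 3 + (-3) + (-3) = -1
|a|^2 = 4^2 + (-3)^2 + (-1)^2 + 3^2 + 3^2 = 44
|b|^2 = (-1)^2 + (-2)^2 + (-3)^2 + (-1)^2 + (-1)^2 = 16
(a.b)^2 = (-1)^2 = 1
|a|^2 * |b|^2 = 44 * 16 = 704
Result = 1 - 704 = -703


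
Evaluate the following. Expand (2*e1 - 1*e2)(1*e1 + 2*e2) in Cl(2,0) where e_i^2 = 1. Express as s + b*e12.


Expand: (2*e1 - 1*e2)(1*e1 + 2*e2)
= 2*1*e1e1 + 2*2*e1e2 + (-1)*1*e2e1 + (-1)*2*e2e2
Using e1^2 = e2^2 = 1, e2e1 = -e1e2:
Scalar part s = 2*1 + (-1)*2 = 2 + (-2) = 0
Bivector part b = 2*2 - (-1)*1 = 4 - (-1) = 5
uv = 0 + 5*e12


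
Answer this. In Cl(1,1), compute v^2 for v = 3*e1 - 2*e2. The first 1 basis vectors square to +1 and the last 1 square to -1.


v^2 = sum of c_i^2 * e_i^2
Positive signature terms (e_i^2 = +1): 3^2 = 9
Negative signature terms (e_j^2 = -1): (-2)^2 = 4
v^2 = 9 - 4 = 5


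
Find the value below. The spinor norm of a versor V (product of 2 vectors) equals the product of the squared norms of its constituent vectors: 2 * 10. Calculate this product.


Spinor norm N(V) = |v1|^2 * |v2|^2 * ... * |v2|^2
= 2 * 10
Running product: 2, 20
N(V) = 20


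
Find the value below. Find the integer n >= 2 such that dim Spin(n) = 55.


dim Spin(n) = dim so(n) = n(n-1)/2.
Solve n(n-1)/2 = 55, i.e. n^2 - n - 110 = 0.
Discriminant = 1 + 8*55 = 441
n = (1 + sqrt(441))/2 = (1 + 21)/2 = 11


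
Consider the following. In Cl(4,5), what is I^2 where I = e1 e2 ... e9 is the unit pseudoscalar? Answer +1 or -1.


The pseudoscalar I = e1...e_n (product of all n generators) of Cl(p,q) satisfies I^2 = (-1)^(q + n(n-1)/2).
p = 4, q = 5, n = p + q = 9
n(n-1)/2 = 9 * 8 / 2 = 36
Exponent = q + n(n-1)/2 = 5 + 36 = 41
I^2 = (-1)^41 = -1


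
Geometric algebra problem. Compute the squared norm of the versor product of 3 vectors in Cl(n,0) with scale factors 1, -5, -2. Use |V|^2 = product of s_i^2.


Each vector v_i has |v_i|^2 = s_i^2
Squared scales: 1^2 = 1, (-5)^2 = 25, (-2)^2 = 4
|V|^2 = 1 * 25 * 4
= 100


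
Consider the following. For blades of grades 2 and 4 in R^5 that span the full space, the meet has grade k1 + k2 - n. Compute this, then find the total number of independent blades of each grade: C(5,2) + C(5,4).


Meet grade = grade(A) + grade(B) - n
= 2 + 4 - 5 = 1
C(5,2) = 10
C(5,4) = 5
dim_A + dim_B = 10 + 5 = 15


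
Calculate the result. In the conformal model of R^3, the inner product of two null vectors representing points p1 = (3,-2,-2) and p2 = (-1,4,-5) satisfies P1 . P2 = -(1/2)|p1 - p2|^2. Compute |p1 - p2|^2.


p1 - p2 = (4, -6, 3)
|p1 - p2|^2 = 4^2 + (-6)^2 + 3^2
= 16 + 36 + 9
= 61


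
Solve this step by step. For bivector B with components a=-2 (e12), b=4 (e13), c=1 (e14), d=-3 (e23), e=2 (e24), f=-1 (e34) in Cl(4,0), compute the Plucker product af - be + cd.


Plucker relation: af - be + cd
a*f = (-2)*(-1) = 2
b*e = 4*2 = 8
c*d = 1*(-3) = -3
af - be + cd = 2 - 8 + (-3)
= -9


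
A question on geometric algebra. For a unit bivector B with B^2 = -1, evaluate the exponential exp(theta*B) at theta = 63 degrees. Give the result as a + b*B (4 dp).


For a unit bivector B with B^2 = -1, the exponential series gives
e^(theta*B) = cos(theta) + sin(theta)*B (the GA analogue of Euler's formula).
theta = 63 degrees = 1.099557 rad
cos(63 deg) = 0.4540
sin(63 deg) = 0.8910
exp(theta*B) = 0.4540 + 0.8910*B


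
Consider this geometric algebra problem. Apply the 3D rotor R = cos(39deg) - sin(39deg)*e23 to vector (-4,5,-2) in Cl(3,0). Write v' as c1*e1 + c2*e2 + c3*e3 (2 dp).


Rotor R = cos(39deg) - sin(39deg)*e23
Rotation angle theta = 2 * 39 = 78 degrees in the e23 plane (e2 -> e3).
The component perpendicular to the plane (e1) is invariant: v'_1 = v1 = -4.00
cos(78deg) = 0.2079, sin(78deg) = 0.9781
v'_2 = v2*cos(theta) - v3*sin(theta) = 5*0.2079 - (-2)*0.9781 = 3.00
v'_3 = v2*sin(theta) + v3*cos(theta) = 5*0.9781 + (-2)*0.2079 = 4.47
v' = -4.00*e1 + 3.00*e2 + 4.47*e3


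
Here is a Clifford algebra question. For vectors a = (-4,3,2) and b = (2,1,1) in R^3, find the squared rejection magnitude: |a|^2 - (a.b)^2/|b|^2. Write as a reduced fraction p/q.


|a|^2 = (-4)^2 + 3^2 + 2^2 = 29
|b|^2 = 2^2 + 1^2 + 1^2 = 6
a . b = (-4)*2 + 3*1 + 2*1 = -3
(a.b)^2 = (-3)^2 = 9
|rej|^2 = 29 - 9/6
= (174 - 9)/6
= 165/6
In lowest terms: 55/2


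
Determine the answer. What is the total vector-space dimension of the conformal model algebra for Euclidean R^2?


The conformal model of R^2 uses Cl(3,1): the 2 Euclidean generators plus two extra orthogonal generators e+ (e+^2 = +1) and e- (e-^2 = -1), from which the null vectors e0, einf are built.
Number of generators m = 2 + 2 = 4.
dim Cl(p,q) = 2^m = 2^4 = 16


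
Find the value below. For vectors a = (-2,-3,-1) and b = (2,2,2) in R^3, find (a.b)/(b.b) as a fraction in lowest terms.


Projection coefficient = (a . b) / (b . b)
a . b = (-2)*2 + (-3)*2 + (-1)*2
= -4 + (-6) + (-2) = -12
b . b = 2^2 + 2^2 + 2^2
= 4 + 4 + 4 = 12
Coefficient = -12/12
In lowest terms: -1/1


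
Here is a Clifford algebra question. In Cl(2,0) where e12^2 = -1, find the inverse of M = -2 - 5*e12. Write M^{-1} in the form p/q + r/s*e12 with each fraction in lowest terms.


M = -2 - 5*e12, where e12^2 = -1.
Since M commutes with its reverse ~M = a - b*e12, M * ~M = a^2 - b^2*e12^2 = a^2 + b^2.
So M^{-1} = ~M / (a^2 + b^2) = (a - b*e12)/(a^2 + b^2).
a^2 + b^2 = 4 + 25 = 29
Scalar part = -2/29 = -2/29
Bivector coeff = 5/29 = 5/29
M^{-1} = -2/29 + 5/29*e12


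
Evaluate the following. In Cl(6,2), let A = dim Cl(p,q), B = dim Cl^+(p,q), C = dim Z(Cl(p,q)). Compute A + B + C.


n = 6 + 2 = 8
Total dim = 2^8 = 256
Even subalgebra dim = 2^7 = 128
n is even, so center dim = 1
Sum = 256 + 128 + 1 = 385


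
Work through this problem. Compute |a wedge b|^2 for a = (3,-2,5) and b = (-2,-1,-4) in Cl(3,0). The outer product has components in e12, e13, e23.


a wedge b = (a1*b2 - a2*b1)*e12 + (a1*b3 - a3*b1)*e13 + (a2*b3 - a3*b2)*e23
e12 coeff: 3*(-1) - (-2)*(-2) = -3 - 4 = -7
e13 coeff: 3*(-4) - 5*(-2) = -12 - (-10) = -2
e23 coeff: (-2)*(-4) - 5*(-1) = 8 - (-5) = 13
|a wedge b|^2 = (-7)^2 + (-2)^2 + 13^2
= 49 + 4 + 169
= 222


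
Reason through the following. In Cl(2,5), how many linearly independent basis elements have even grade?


Even subalgebra dimension = 2^(n-1)
n = 2 + 5 = 7
2^(7 - 1) = 2^6 = 64
Verification: sum of C(7,k) for even k = 1 + 21 + 35 + 7 = 64
Result = 64


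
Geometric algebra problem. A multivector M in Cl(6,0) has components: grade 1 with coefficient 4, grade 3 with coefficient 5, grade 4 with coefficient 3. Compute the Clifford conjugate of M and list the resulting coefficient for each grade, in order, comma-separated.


Clifford conjugate sign for grade k: (-1)^(k(k+1)/2)
Grade 1: (-1)^(1*2/2) = (-1)^1 = -1, coeff 4 -> -4
Grade 3: (-1)^(3*4/2) = (-1)^6 = 1, coeff 5 -> 5
Grade 4: (-1)^(4*5/2) = (-1)^10 = 1, coeff 3 -> 3
Conjugated coefficients: -4, 5, 3


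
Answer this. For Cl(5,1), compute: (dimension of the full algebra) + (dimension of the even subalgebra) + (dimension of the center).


n = 5 + 1 = 6
Total dim = 2^6 = 64
Even subalgebra dim = 2^5 = 32
n is even, so center dim = 1
Sum = 64 + 32 + 1 = 97


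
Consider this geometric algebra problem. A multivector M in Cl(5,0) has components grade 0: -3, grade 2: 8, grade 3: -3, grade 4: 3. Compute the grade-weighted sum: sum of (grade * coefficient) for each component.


Grade-weighted sum = sum of grade_k * coefficient_k
0*(-3) = 0
2*8 = 16
3*(-3) = -9
4*3 = 12
Total = 0 + 16 + (-9) + 12 = 19


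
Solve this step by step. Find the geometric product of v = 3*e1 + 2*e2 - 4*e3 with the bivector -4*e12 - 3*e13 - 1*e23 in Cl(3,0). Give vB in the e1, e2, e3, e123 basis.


vB has grade-1 (vector) and grade-3 (trivector) parts: vB = (v _| B) + (v ^ B).
Vector part <vB>_1:
  e1: -v2*b12 - v3*b13 = -(2)*(-4) - (-4)*(-3) = -4
  e2: v1*b12 - v3*b23 = (3)*(-4) - (-4)*(-1) = -16
  e3: v1*b13 + v2*b23 = (3)*(-3) + (2)*(-1) = -11
Trivector part <vB>_3:
  e123: v1*b23 - v2*b13 + v3*b12 = (3)*(-1) - (2)*(-3) + (-4)*(-4) = 19
vB = -4*e1 - 16*e2 - 11*e3 + 19*e123


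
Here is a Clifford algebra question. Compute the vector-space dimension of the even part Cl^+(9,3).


Even subalgebra dimension = 2^(n-1)
n = 9 + 3 = 12
2^(12 - 1) = 2^11 = 2048
Verification: sum of C(12,k) for even k = 1 + 66 + 495 + 924 + 495 + 66 + 1 = 2048
Result = 2048


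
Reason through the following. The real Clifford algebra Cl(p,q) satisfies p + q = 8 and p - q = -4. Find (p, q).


We need p + q = 8 and p - q = -4.
Adding: 2p = 8 + (-4) = 4, so p = 2.
Then q = 8 - 2 = 6.
(p, q) = (2, 6)


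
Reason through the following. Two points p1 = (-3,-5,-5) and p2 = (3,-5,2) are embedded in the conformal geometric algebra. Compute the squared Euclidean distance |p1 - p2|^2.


p1 - p2 = (-6, 0, -7)
|p1 - p2|^2 = (-6)^2 + 0^2 + (-7)^2
= 36 + 0 + 49
= 85


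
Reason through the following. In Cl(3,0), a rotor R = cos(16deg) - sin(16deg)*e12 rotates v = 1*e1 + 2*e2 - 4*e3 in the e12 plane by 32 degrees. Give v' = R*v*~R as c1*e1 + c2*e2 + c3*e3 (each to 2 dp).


Rotor R = cos(16deg) - sin(16deg)*e12
Rotation angle theta = 2 * 16 = 32 degrees in the e12 plane (e1 -> e2).
The component perpendicular to the plane (e3) is invariant: v'_3 = v3 = -4.00
cos(32deg) = 0.8480, sin(32deg) = 0.5299
v'_1 = v1*cos(theta) - v2*sin(theta) = 1*0.8480 - 2*0.5299 = -0.21
v'_2 = v1*sin(theta) + v2*cos(theta) = 1*0.5299 + 2*0.8480 = 2.23
v' = -0.21*e1 + 2.23*e2 - 4.00*e3


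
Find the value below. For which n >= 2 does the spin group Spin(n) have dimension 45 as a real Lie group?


dim Spin(n) = dim so(n) = n(n-1)/2.
Solve n(n-1)/2 = 45, i.e. n^2 - n - 90 = 0.
Discriminant = 1 + 8*45 = 361
n = (1 + sqrt(361))/2 = (1 + 19)/2 = 10


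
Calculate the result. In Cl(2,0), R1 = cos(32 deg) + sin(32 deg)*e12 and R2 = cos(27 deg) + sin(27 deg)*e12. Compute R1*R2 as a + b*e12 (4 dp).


Same-plane rotors commute and their half-angles add:
R1*R2 = cos(a1 + a2) + sin(a1 + a2)*e12.
a1 + a2 = 32 + 27 = 59 deg
cos(59 deg) = 0.5150
sin(59 deg) = 0.8572
R1*R2 = 0.5150 + 0.8572*e12


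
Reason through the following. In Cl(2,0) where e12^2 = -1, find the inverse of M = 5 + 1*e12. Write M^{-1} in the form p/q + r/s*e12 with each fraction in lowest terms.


M = 5 + 1*e12, where e12^2 = -1.
Since M commutes with its reverse ~M = a - b*e12, M * ~M = a^2 - b^2*e12^2 = a^2 + b^2.
So M^{-1} = ~M / (a^2 + b^2) = (a - b*e12)/(a^2 + b^2).
a^2 + b^2 = 25 + 1 = 26
Scalar part = 5/26 = 5/26
Bivector coeff = -1/26 = -1/26
M^{-1} = 5/26 - 1/26*e12


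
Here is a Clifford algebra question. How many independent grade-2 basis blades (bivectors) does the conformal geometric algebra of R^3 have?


The conformal model of R^3 uses Cl(4,1) with m = 3 + 2 = 5 generators.
Number of grade-2 blades = C(m, 2) = C(5, 2)
= 5*4/2 = 10


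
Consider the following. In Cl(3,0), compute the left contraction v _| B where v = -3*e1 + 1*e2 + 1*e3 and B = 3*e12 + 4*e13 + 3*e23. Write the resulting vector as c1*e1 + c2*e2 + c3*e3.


Left contraction v _| B = <vB>_1 (grade-1 part of the geometric product vB).
Using e1_|e12 = e2, e2_|e12 = -e1, e1_|e13 = e3, e3_|e13 = -e1, e2_|e23 = e3, e3_|e23 = -e2:
e1 coeff: -v2*b12 - v3*b13 = -(1)*(3) - (1)*(4) = -7
e2 coeff: v1*b12 - v3*b23 = (-3)*(3) - (1)*(3) = -12
e3 coeff: v1*b13 + v2*b23 = (-3)*(4) + (1)*(3) = -9
v _| B = -7*e1 - 12*e2 - 9*e3


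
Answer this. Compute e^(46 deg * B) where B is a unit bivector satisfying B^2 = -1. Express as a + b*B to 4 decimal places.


For a unit bivector B with B^2 = -1, the exponential series gives
e^(theta*B) = cos(theta) + sin(theta)*B (the GA analogue of Euler's formula).
theta = 46 degrees = 0.802851 rad
cos(46 deg) = 0.6947
sin(46 deg) = 0.7193
exp(theta*B) = 0.6947 + 0.7193*B


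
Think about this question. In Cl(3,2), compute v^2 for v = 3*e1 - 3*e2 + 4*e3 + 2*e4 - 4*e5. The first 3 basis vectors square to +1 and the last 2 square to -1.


v^2 = sum of c_i^2 * e_i^2
Positive signature terms (e_i^2 = +1): 3^2 + (-3)^2 + 4^2 = 34
Negative signature terms (e_j^2 = -1): 2^2 + (-4)^2 = 20
v^2 = 34 - 20 = 14


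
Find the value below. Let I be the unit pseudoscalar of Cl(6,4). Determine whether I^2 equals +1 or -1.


The pseudoscalar I = e1...e_n (product of all n generators) of Cl(p,q) satisfies I^2 = (-1)^(q + n(n-1)/2).
p = 6, q = 4, n = p + q = 10
n(n-1)/2 = 10 * 9 / 2 = 45
Exponent = q + n(n-1)/2 = 4 + 45 = 49
I^2 = (-1)^49 = -1


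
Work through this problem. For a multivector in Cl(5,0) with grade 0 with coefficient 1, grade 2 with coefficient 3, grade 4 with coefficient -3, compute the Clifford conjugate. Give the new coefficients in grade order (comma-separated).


Clifford conjugate sign for grade k: (-1)^(k(k+1)/2)
Grade 0: (-1)^(0*1/2) = (-1)^0 = 1, coeff 1 -> 1
Grade 2: (-1)^(2*3/2) = (-1)^3 = -1, coeff 3 -> -3
Grade 4: (-1)^(4*5/2) = (-1)^10 = 1, coeff -3 -> -3
Conjugated coefficients: 1, -3, -3


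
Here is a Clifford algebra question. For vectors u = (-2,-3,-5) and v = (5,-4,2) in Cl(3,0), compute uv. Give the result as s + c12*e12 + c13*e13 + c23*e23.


In Cl(3,0): e_i^2 = 1, e_ie_j = -e_je_i for i != j.
Scalar part = u . v = (-2)*5 + (-3)*(-4) + (-5)*2
= -10 + 12 + (-10) = -8
e12 coeff = (-2)*(-4) - (-3)*5 = 8 - (-15) = 23
e13 coeff = (-2)*2 - (-5)*5 = -4 - (-25) = 21
e23 coeff = (-3)*2 - (-5)*(-4) = -6 - 20 = -26
uv = -8 + 23*e12 + 21*e13 - 26*e23


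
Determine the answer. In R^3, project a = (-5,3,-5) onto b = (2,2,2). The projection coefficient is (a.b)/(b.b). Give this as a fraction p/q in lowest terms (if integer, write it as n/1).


Projection coefficient = (a . b) / (b . b)
a . b = (-5)*2 + 3*2 + (-5)*2
= -10 + 6 + (-10) = -14
b . b = 2^2 + 2^2 + 2^2
= 4 + 4 + 4 = 12
Coefficient = -14/12
In lowest terms: -7/6


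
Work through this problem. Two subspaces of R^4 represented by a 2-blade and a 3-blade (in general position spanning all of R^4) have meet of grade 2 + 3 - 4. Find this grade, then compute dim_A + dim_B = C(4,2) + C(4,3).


Meet grade = grade(A) + grade(B) - n
= 2 + 3 - 4 = 1
C(4,2) = 6
C(4,3) = 4
dim_A + dim_B = 6 + 4 = 10


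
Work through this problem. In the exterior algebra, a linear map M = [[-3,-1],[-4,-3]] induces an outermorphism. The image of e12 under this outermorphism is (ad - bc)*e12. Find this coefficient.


The outermorphism of a linear map f sends e1^e2 to f(e1)^f(e2).
f(e1) = -3*e1 - 4*e2
f(e2) = -1*e1 - 3*e2
f(e1) ^ f(e2) = (-3*e1 - 4*e2) ^ (-1*e1 - 3*e2)
= (-3)*(-3)*e12 + (-4)*(-1)*e21
= (9 - 4)*e12
= 5*e12
Coefficient = 5


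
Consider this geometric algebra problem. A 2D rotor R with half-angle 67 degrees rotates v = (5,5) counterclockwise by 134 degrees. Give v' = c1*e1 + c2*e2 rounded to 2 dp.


Rotor R = cos(67deg) - sin(67deg)*e12
Rotation angle theta = 2 * 67 = 134 degrees
v' = R*v*~R rotates v by theta.
cos(134deg) = -0.6947, sin(134deg) = 0.7193
v'_1 = 5*cos(134deg) - 5*sin(134deg)
= 5*(-0.6947) - 5*0.7193
= -7.07
v'_2 = 5*sin(134deg) + 5*cos(134deg)
= 5*0.7193 + 5*(-0.6947)
= 0.12
v' = -7.07*e1 + 0.12*e2


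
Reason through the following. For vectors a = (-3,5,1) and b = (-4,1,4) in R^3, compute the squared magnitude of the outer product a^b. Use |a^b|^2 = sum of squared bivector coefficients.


a wedge b = (a1*b2 - a2*b1)*e12 + (a1*b3 - a3*b1)*e13 + (a2*b3 - a3*b2)*e23
e12 coeff: (-3)*1 - 5*(-4) = -3 - (-20) = 17
e13 coeff: (-3)*4 - 1*(-4) = -12 - (-4) = -8
e23 coeff: 5*4 - 1*1 = 20 - 1 = 19
|a wedge b|^2 = 17^2 + (-8)^2 + 19^2
= 289 + 64 + 361
= 714


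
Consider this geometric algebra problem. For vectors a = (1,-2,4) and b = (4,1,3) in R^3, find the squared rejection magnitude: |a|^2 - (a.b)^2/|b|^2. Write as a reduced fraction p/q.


|a|^2 = 1^2 + (-2)^2 + 4^2 = 21
|b|^2 = 4^2 + 1^2 + 3^2 = 26
a . b = 1*4 + (-2)*1 + 4*3 = 14
(a.b)^2 = 14^2 = 196
|rej|^2 = 21 - 196/26
= (546 - 196)/26
= 350/26
In lowest terms: 175/13


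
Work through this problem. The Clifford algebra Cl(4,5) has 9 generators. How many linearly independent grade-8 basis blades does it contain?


Number of grade-k basis blades in Cl(p,q) with n = p + q is C(n, k).
n = 4 + 5 = 9
C(9, 8) = 9! / (8! * 1!)
= 362880 / (40320 * 1)
= 9


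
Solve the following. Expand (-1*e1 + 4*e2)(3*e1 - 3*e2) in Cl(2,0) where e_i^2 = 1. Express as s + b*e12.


Expand: (-1*e1 + 4*e2)(3*e1 - 3*e2)
= (-1)*3*e1e1 + (-1)*(-3)*e1e2 + 4*3*e2e1 + 4*(-3)*e2e2
Using e1^2 = e2^2 = 1, e2e1 = -e1e2:
Scalar part s = (-1)*3 + 4*(-3) = -3 + (-12) = -15
Bivector part b = (-1)*(-3) - 4*3 = 3 - 12 = -9
uv = -15 - 9*e12


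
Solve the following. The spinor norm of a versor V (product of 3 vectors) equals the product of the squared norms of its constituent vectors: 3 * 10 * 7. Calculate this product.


Spinor norm N(V) = |v1|^2 * |v2|^2 * ... * |v3|^2
= 3 * 10 * 7
Running product: 3, 30, 210
N(V) = 210


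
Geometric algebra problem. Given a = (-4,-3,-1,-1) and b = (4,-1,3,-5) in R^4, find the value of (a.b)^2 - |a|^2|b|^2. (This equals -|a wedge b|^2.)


a . b = (-4)*4 + (-3)*(-1) + (-1)*3 + (-1)*(-5)
= -16 + 3 + (-3) + 5 = -11
|a|^2 = (-4)^2 + (-3)^2 + (-1)^2 + (-1)^2 = 27
|b|^2 = 4^2 + (-1)^2 + 3^2 + (-5)^2 = 51
(a.b)^2 = (-11)^2 = 121
|a|^2 * |b|^2 = 27 * 51 = 1377
Result = 121 - 1377 = -1256


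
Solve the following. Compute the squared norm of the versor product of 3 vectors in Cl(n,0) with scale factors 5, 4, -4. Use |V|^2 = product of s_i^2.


Each vector v_i has |v_i|^2 = s_i^2
Squared scales: 5^2 = 25, 4^2 = 16, (-4)^2 = 16
|V|^2 = 25 * 16 * 16
= 6400


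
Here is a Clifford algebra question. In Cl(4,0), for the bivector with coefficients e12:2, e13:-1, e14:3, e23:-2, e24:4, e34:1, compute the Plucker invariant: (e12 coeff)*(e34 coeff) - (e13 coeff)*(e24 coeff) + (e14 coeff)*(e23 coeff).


Plucker relation: af - be + cd
a*f = 2*1 = 2
b*e = (-1)*4 = -4
c*d = 3*(-2) = -6
af - be + cd = 2 - (-4) + (-6)
= 0


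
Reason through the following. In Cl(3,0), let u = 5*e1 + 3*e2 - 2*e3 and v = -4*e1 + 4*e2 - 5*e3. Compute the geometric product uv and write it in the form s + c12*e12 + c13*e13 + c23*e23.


In Cl(3,0): e_i^2 = 1, e_ie_j = -e_je_i for i != j.
Scalar part = u . v = 5*(-4) + 3*4 + (-2)*(-5)
= -20 + 12 + 10 = 2
e12 coeff = 5*4 - 3*(-4) = 20 - (-12) = 32
e13 coeff = 5*(-5) - (-2)*(-4) = -25 - 8 = -33
e23 coeff = 3*(-5) - (-2)*4 = -15 - (-8) = -7
uv = 2 + 32*e12 - 33*e13 - 7*e23


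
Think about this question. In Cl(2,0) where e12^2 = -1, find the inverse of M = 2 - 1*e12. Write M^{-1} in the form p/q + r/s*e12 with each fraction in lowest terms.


M = 2 - 1*e12, where e12^2 = -1.
Since M commutes with its reverse ~M = a - b*e12, M * ~M = a^2 - b^2*e12^2 = a^2 + b^2.
So M^{-1} = ~M / (a^2 + b^2) = (a - b*e12)/(a^2 + b^2).
a^2 + b^2 = 4 + 1 = 5
Scalar part = 2/5 = 2/5
Bivector coeff = 1/5 = 1/5
M^{-1} = 2/5 + 1/5*e12


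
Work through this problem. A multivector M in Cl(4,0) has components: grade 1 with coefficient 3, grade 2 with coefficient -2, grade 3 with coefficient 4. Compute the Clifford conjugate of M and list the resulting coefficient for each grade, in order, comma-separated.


Clifford conjugate sign for grade k: (-1)^(k(k+1)/2)
Grade 1: (-1)^(1*2/2) = (-1)^1 = -1, coeff 3 -> -3
Grade 2: (-1)^(2*3/2) = (-1)^3 = -1, coeff -2 -> 2
Grade 3: (-1)^(3*4/2) = (-1)^6 = 1, coeff 4 -> 4
Conjugated coefficients: -3, 2, 4


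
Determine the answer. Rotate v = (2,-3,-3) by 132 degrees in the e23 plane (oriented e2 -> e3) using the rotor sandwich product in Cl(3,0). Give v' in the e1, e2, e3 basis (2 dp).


Rotor R = cos(66deg) - sin(66deg)*e23
Rotation angle theta = 2 * 66 = 132 degrees in the e23 plane (e2 -> e3).
The component perpendicular to the plane (e1) is invariant: v'_1 = v1 = 2.00
cos(132deg) = -0.6691, sin(132deg) = 0.7431
v'_2 = v2*cos(theta) - v3*sin(theta) = -3*(-0.6691) - (-3)*0.7431 = 4.24
v'_3 = v2*sin(theta) + v3*cos(theta) = -3*0.7431 + (-3)*(-0.6691) = -0.22
v' = 2.00*e1 + 4.24*e2 - 0.22*e3


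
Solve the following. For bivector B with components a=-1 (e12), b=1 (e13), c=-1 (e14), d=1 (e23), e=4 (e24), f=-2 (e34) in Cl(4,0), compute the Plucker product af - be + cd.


Plucker relation: af - be + cd
a*f = (-1)*(-2) = 2
b*e = 1*4 = 4
c*d = (-1)*1 = -1
af - be + cd = 2 - 4 + (-1)
= -3


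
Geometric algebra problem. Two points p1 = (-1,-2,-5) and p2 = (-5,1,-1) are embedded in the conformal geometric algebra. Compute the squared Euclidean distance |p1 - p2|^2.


p1 - p2 = (4, -3, -4)
|p1 - p2|^2 = 4^2 + (-3)^2 + (-4)^2
= 16 + 9 + 16
= 41


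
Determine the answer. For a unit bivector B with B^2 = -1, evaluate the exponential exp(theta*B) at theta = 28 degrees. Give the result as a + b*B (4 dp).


For a unit bivector B with B^2 = -1, the exponential series gives
e^(theta*B) = cos(theta) + sin(theta)*B (the GA analogue of Euler's formula).
theta = 28 degrees = 0.488692 rad
cos(28 deg) = 0.8829
sin(28 deg) = 0.4695
exp(theta*B) = 0.8829 + 0.4695*B


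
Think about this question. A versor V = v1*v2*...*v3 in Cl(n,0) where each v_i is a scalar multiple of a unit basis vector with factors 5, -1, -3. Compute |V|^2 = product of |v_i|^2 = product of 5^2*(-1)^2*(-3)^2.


Each vector v_i has |v_i|^2 = s_i^2
Squared scales: 5^2 = 25, (-1)^2 = 1, (-3)^2 = 9
|V|^2 = 25 * 1 * 9
= 225


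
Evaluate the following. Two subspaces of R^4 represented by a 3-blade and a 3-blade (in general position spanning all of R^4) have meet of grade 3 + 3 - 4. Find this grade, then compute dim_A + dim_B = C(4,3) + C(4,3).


Meet grade = grade(A) + grade(B) - n
= 3 + 3 - 4 = 2
C(4,3) = 4
C(4,3) = 4
dim_A + dim_B = 4 + 4 = 8


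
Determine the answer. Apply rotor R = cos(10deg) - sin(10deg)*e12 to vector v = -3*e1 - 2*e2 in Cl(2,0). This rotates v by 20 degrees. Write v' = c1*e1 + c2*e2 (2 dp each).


Rotor R = cos(10deg) - sin(10deg)*e12
Rotation angle theta = 2 * 10 = 20 degrees
v' = R*v*~R rotates v by theta.
cos(20deg) = 0.9397, sin(20deg) = 0.3420
v'_1 = -3*cos(20deg) - (-2)*sin(20deg)
= -3*0.9397 - (-2)*0.3420
= -2.14
v'_2 = -3*sin(20deg) + (-2)*cos(20deg)
= -3*0.3420 + (-2)*0.9397
= -2.91
v' = -2.14*e1 - 2.91*e2


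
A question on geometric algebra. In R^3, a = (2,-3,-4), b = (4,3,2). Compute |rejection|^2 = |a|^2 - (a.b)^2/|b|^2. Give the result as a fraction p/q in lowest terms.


|a|^2 = 2^2 + (-3)^2 + (-4)^2 = 29
|b|^2 = 4^2 + 3^2 + 2^2 = 29
a . b = 2*4 + (-3)*3 + (-4)*2 = -9
(a.b)^2 = (-9)^2 = 81
|rej|^2 = 29 - 81/29
= (841 - 81)/29
= 760/29
In lowest terms: 760/29


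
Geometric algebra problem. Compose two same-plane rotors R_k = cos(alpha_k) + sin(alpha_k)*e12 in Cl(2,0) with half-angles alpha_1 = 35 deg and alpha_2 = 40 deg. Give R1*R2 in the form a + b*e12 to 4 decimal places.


Same-plane rotors commute and their half-angles add:
R1*R2 = cos(a1 + a2) + sin(a1 + a2)*e12.
a1 + a2 = 35 + 40 = 75 deg
cos(75 deg) = 0.2588
sin(75 deg) = 0.9659
R1*R2 = 0.2588 + 0.9659*e12


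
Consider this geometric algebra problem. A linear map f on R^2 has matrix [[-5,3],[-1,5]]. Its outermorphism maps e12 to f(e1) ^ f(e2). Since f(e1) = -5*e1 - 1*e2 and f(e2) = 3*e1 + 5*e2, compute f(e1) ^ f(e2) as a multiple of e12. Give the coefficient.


The outermorphism of a linear map f sends e1^e2 to f(e1)^f(e2).
f(e1) = -5*e1 - 1*e2
f(e2) = 3*e1 + 5*e2
f(e1) ^ f(e2) = (-5*e1 - 1*e2) ^ (3*e1 + 5*e2)
= (-5)*5*e12 + (-1)*3*e21
= (-25 - (-3))*e12
= -22*e12
Coefficient = -22


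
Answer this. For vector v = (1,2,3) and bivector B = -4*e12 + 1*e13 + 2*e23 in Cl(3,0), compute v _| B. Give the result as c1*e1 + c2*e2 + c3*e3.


Left contraction v _| B = <vB>_1 (grade-1 part of the geometric product vB).
Using e1_|e12 = e2, e2_|e12 = -e1, e1_|e13 = e3, e3_|e13 = -e1, e2_|e23 = e3, e3_|e23 = -e2:
e1 coeff: -v2*b12 - v3*b13 = -(2)*(-4) - (3)*(1) = 5
e2 coeff: v1*b12 - v3*b23 = (1)*(-4) - (3)*(2) = -10
e3 coeff: v1*b13 + v2*b23 = (1)*(1) + (2)*(2) = 5
v _| B = 5*e1 - 10*e2 + 5*e3


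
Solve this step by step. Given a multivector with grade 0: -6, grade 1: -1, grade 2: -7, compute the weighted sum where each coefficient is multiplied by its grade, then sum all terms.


Grade-weighted sum = sum of grade_k * coefficient_k
0*(-6) = 0
1*(-1) = -1
2*(-7) = -14
Total = 0 + (-1) + (-14) = -15


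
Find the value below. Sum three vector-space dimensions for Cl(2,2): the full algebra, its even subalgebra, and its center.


n = 2 + 2 = 4
Total dim = 2^4 = 16
Even subalgebra dim = 2^3 = 8
n is even, so center dim = 1
Sum = 16 + 8 + 1 = 25


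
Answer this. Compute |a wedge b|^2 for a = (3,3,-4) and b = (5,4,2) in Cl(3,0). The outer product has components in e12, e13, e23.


a wedge b = (a1*b2 - a2*b1)*e12 + (a1*b3 - a3*b1)*e13 + (a2*b3 - a3*b2)*e23
e12 coeff: 3*4 - 3*5 = 12 - 15 = -3
e13 coeff: 3*2 - (-4)*5 = 6 - (-20) = 26
e23 coeff: 3*2 - (-4)*4 = 6 - (-16) = 22
|a wedge b|^2 = (-3)^2 + 26^2 + 22^2
= 9 + 676 + 484
= 1169


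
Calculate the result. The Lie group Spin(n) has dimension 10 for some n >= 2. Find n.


dim Spin(n) = dim so(n) = n(n-1)/2.
Solve n(n-1)/2 = 10, i.e. n^2 - n - 20 = 0.
Discriminant = 1 + 8*10 = 81
n = (1 + sqrt(81))/2 = (1 + 9)/2 = 5


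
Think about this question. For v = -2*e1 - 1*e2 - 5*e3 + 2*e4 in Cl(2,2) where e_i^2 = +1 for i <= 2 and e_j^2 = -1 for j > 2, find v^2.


v^2 = sum of c_i^2 * e_i^2
Positive signature terms (e_i^2 = +1): (-2)^2 + (-1)^2 = 5
Negative signature terms (e_j^2 = -1): (-5)^2 + 2^2 = 29
v^2 = 5 - 29 = -24


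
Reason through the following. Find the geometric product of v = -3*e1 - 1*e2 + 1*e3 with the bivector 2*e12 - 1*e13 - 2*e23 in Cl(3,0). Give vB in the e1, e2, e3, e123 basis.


vB has grade-1 (vector) and grade-3 (trivector) parts: vB = (v _| B) + (v ^ B).
Vector part <vB>_1:
  e1: -v2*b12 - v3*b13 = -(-1)*(2) - (1)*(-1) = 3
  e2: v1*b12 - v3*b23 = (-3)*(2) - (1)*(-2) = -4
  e3: v1*b13 + v2*b23 = (-3)*(-1) + (-1)*(-2) = 5
Trivector part <vB>_3:
  e123: v1*b23 - v2*b13 + v3*b12 = (-3)*(-2) - (-1)*(-1) + (1)*(2) = 7
vB = 3*e1 - 4*e2 + 5*e3 + 7*e123


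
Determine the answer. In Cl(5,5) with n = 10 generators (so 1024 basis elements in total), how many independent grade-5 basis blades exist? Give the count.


Number of grade-k basis blades in Cl(p,q) with n = p + q is C(n, k).
n = 5 + 5 = 10
C(10, 5) = 10! / (5! * 5!)
= 3628800 / (120 * 120)
= 252


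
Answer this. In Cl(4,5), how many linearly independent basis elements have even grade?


Even subalgebra dimension = 2^(n-1)
n = 4 + 5 = 9
2^(9 - 1) = 2^8 = 256
Verification: sum of C(9,k) for even k = 1 + 36 + 126 + 84 + 9 = 256
Result = 256


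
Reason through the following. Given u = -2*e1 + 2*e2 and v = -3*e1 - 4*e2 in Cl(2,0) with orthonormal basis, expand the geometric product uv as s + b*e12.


Expand: (-2*e1 + 2*e2)(-3*e1 - 4*e2)
= (-2)*(-3)*e1e1 + (-2)*(-4)*e1e2 + 2*(-3)*e2e1 + 2*(-4)*e2e2
Using e1^2 = e2^2 = 1, e2e1 = -e1e2:
Scalar part s = (-2)*(-3) + 2*(-4) = 6 + (-8) = -2
Bivector part b = (-2)*(-4) - 2*(-3) = 8 - (-6) = 14
uv = -2 + 14*e12


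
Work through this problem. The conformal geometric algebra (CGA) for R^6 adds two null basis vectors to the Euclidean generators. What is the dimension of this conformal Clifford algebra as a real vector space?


The conformal model of R^6 uses Cl(7,1): the 6 Euclidean generators plus two extra orthogonal generators e+ (e+^2 = +1) and e- (e-^2 = -1), from which the null vectors e0, einf are built.
Number of generators m = 6 + 2 = 8.
dim Cl(p,q) = 2^m = 2^8 = 256


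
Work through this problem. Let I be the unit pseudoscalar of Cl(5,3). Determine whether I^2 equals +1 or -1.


The pseudoscalar I = e1...e_n (product of all n generators) of Cl(p,q) satisfies I^2 = (-1)^(q + n(n-1)/2).
p = 5, q = 3, n = p + q = 8
n(n-1)/2 = 8 * 7 / 2 = 28
Exponent = q + n(n-1)/2 = 3 + 28 = 31
I^2 = (-1)^31 = -1


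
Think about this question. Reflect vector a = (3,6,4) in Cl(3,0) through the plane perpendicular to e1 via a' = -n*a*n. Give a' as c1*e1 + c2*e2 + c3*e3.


Reflection formula: a' = -n*a*n, with n = e1 (unit vector, n^2 = 1).
For reflection through hyperplane perp to e1:
The component along e1 flips sign, others stay.
a = (3, 6, 4)
a' = (-3, 6, 4)
a' = -3*e1 + 6*e2 + 4*e3


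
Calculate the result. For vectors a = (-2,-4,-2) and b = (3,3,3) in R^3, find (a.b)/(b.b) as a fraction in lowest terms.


Projection coefficient = (a . b) / (b . b)
a . b = (-2)*3 + (-4)*3 + (-2)*3
= -6 + (-12) + (-6) = -24
b . b = 3^2 + 3^2 + 3^2
= 9 + 9 + 9 = 27
Coefficient = -24/27
In lowest terms: -8/9


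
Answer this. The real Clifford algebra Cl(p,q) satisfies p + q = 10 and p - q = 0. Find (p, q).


We need p + q = 10 and p - q = 0.
Adding: 2p = 10 + 0 = 10, so p = 5.
Then q = 10 - 5 = 5.
(p, q) = (5, 5)


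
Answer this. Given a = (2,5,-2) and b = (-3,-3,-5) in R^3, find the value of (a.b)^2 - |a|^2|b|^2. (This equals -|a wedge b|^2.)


a . b = 2*(-3) + 5*(-3) + (-2)*(-5)
= -6 + (-15) + 10 = -11
|a|^2 = 2^2 + 5^2 + (-2)^2 = 33
|b|^2 = (-3)^2 + (-3)^2 + (-5)^2 = 43
(a.b)^2 = (-11)^2 = 121
|a|^2 * |b|^2 = 33 * 43 = 1419
Result = 121 - 1419 = -1298


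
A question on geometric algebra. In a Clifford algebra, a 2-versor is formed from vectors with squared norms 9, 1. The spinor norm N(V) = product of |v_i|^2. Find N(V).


Spinor norm N(V) = |v1|^2 * |v2|^2 * ... * |v2|^2
= 9 * 1
Running product: 9, 9
N(V) = 9


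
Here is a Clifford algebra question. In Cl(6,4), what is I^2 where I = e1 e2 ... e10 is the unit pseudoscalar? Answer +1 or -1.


The pseudoscalar I = e1...e_n (product of all n generators) of Cl(p,q) satisfies I^2 = (-1)^(q + n(n-1)/2).
p = 6, q = 4, n = p + q = 10
n(n-1)/2 = 10 * 9 / 2 = 45
Exponent = q + n(n-1)/2 = 4 + 45 = 49
I^2 = (-1)^49 = -1


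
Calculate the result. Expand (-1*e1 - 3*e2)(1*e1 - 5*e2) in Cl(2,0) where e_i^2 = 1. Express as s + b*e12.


Expand: (-1*e1 - 3*e2)(1*e1 - 5*e2)
= (-1)*1*e1e1 + (-1)*(-5)*e1e2 + (-3)*1*e2e1 + (-3)*(-5)*e2e2
Using e1^2 = e2^2 = 1, e2e1 = -e1e2:
Scalar part s = (-1)*1 + (-3)*(-5) = -1 + 15 = 14
Bivector part b = (-1)*(-5) - (-3)*1 = 5 - (-3) = 8
uv = 14 + 8*e12


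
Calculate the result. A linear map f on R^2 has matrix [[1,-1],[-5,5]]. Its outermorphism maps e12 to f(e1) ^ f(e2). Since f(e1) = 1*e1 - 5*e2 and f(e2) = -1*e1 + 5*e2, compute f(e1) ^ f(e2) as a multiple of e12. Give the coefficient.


The outermorphism of a linear map f sends e1^e2 to f(e1)^f(e2).
f(e1) = 1*e1 - 5*e2
f(e2) = -1*e1 + 5*e2
f(e1) ^ f(e2) = (1*e1 - 5*e2) ^ (-1*e1 + 5*e2)
= 1*5*e12 + (-5)*(-1)*e21
= (5 - 5)*e12
= 0*e12
Coefficient = 0


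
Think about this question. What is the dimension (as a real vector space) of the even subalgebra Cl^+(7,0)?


Even subalgebra dimension = 2^(n-1)
n = 7 + 0 = 7
2^(7 - 1) = 2^6 = 64
Verification: sum of C(7,k) for even k = 1 + 21 + 35 + 7 = 64
Result = 64
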